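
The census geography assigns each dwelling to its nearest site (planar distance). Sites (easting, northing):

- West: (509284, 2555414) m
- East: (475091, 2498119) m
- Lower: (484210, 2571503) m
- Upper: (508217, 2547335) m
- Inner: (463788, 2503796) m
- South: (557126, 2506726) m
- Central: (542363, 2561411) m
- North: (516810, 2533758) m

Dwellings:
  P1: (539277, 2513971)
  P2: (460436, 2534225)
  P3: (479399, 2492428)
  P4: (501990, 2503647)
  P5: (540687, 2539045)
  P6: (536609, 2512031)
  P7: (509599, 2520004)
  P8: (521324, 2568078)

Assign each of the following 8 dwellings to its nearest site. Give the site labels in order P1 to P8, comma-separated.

P1 → South (d²=371076826.00)
P2 → Inner (d²=937159945.00)
P3 → East (d²=50946345.00)
P4 → East (d²=754114985.00)
P5 → Central (d²=503046932.00)
P6 → South (d²=449090314.00)
P7 → North (d²=241171037.00)
P8 → West (d²=305338496.00)

South, Inner, East, East, Central, South, North, West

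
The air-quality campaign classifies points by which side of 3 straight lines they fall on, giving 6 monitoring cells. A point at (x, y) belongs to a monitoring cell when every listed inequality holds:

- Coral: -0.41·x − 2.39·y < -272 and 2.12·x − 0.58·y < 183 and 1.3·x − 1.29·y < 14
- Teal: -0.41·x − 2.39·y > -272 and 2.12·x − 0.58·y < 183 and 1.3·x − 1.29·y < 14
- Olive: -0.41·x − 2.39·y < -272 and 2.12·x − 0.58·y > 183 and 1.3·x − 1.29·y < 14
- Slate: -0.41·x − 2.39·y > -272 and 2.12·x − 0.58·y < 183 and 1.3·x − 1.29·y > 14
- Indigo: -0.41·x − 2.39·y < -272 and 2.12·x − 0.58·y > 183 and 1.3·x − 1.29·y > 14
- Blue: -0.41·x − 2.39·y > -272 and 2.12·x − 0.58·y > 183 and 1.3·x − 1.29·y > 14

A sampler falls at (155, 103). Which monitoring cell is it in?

-0.41·155 − 2.39·103 = -309.720, which is < -272
2.12·155 − 0.58·103 = 268.860, which is > 183
1.3·155 − 1.29·103 = 68.630, which is > 14
This sign pattern matches Indigo.

Indigo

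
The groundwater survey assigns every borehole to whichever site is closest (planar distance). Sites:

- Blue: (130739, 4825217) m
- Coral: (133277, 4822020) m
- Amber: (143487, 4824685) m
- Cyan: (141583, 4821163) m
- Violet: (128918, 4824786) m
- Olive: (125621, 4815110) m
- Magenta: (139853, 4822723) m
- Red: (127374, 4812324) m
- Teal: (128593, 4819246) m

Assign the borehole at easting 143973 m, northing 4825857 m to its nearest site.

Amber

Squared distances to each site:
Blue: 175548356.000; Coral: 129126985.000; Amber: 1609780.000; Cyan: 27745736.000; Violet: 227800066.000; Olive: 452293913.000; Magenta: 26796356.000; Red: 458668890.000; Teal: 280249721.000.
Minimum at Amber.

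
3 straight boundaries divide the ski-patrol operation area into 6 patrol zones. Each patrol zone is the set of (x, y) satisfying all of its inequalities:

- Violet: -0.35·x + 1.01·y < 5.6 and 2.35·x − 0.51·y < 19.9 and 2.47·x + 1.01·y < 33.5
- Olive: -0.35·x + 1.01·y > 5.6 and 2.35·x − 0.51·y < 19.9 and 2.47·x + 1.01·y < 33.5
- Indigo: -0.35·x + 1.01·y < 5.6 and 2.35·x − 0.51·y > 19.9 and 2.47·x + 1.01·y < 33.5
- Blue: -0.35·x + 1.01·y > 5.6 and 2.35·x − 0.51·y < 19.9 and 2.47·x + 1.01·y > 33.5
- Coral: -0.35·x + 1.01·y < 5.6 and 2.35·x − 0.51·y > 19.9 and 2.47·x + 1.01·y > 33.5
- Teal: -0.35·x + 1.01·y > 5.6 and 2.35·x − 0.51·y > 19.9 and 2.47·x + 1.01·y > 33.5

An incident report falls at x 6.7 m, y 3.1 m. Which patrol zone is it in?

-0.35·6.7 + 1.01·3.1 = 0.786, which is < 5.6
2.35·6.7 − 0.51·3.1 = 14.164, which is < 19.9
2.47·6.7 + 1.01·3.1 = 19.680, which is < 33.5
This sign pattern matches Violet.

Violet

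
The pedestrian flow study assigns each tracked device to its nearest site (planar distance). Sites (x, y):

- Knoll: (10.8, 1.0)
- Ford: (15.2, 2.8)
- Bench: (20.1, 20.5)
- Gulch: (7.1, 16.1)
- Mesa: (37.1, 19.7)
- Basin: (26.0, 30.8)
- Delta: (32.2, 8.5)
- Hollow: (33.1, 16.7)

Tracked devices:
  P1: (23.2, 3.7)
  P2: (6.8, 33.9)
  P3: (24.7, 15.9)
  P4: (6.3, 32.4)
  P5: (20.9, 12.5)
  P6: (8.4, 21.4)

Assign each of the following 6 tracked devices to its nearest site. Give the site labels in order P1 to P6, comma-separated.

Ford, Gulch, Bench, Gulch, Bench, Gulch

P1 → Ford (d²=64.81)
P2 → Gulch (d²=316.93)
P3 → Bench (d²=42.32)
P4 → Gulch (d²=266.33)
P5 → Bench (d²=64.64)
P6 → Gulch (d²=29.78)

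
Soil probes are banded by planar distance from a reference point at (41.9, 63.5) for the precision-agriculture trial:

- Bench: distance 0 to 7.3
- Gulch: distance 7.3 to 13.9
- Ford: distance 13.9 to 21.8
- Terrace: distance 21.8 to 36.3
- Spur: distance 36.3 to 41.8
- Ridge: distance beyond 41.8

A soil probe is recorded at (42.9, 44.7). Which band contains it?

Distance = √((42.9−41.9)² + (44.7−63.5)²) = √(1.000 + 353.440) = 18.827.
13.9 ≤ 18.827 < 21.8 → Ford.

Ford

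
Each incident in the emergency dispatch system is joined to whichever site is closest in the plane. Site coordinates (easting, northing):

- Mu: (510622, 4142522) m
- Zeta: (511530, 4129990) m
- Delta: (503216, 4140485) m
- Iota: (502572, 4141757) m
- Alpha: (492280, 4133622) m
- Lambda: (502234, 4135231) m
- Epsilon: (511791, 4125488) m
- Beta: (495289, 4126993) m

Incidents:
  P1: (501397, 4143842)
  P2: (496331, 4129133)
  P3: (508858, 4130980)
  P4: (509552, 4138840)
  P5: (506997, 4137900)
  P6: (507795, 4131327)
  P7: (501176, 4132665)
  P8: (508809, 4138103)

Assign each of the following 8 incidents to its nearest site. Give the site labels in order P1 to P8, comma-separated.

P1 → Iota (d²=5727850.00)
P2 → Beta (d²=5665364.00)
P3 → Zeta (d²=8119684.00)
P4 → Mu (d²=14702024.00)
P5 → Delta (d²=20978186.00)
P6 → Zeta (d²=15737794.00)
P7 → Lambda (d²=7703720.00)
P8 → Mu (d²=22814530.00)

Iota, Beta, Zeta, Mu, Delta, Zeta, Lambda, Mu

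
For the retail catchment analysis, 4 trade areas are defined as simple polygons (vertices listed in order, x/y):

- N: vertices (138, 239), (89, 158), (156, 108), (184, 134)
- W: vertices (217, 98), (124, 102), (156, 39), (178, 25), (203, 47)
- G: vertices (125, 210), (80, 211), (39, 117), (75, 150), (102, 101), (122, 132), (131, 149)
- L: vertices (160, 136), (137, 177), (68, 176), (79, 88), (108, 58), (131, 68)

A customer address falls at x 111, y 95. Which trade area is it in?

Cast a ray rightward from (111, 95). For each polygon, the edges (by vertex number in listed order) whose endpoints lie on opposite sides of y = 95, where each meets that height, and whether that is right or left of the point:
N: no edge straddles that height → 0 crossings.
W: 2–3 at x≈127.6 (right), 5–1 at x≈216.2 (right) → 2 crossings.
G: no edge straddles that height → 0 crossings.
L: 3–4 at x≈78.1 (left), 6–1 at x≈142.5 (right) → 1 crossing.
Only L has an odd count, so the point is inside L.

L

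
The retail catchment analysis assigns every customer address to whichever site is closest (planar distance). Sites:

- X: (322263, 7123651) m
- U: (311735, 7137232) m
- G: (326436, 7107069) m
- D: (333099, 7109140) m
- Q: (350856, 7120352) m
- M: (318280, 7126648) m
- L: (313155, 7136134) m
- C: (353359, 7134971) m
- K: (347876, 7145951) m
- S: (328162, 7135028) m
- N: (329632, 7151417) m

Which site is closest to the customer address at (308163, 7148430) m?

U

Squared distances to each site:
X: 812808841.000; U: 138154388.000; G: 2044634850.000; D: 2165508196.000; Q: 2611066333.000; M: 576809213.000; L: 176111680.000; C: 2223823097.000; K: 1583267810.000; S: 579573605.000; N: 469840130.000.
Minimum at U.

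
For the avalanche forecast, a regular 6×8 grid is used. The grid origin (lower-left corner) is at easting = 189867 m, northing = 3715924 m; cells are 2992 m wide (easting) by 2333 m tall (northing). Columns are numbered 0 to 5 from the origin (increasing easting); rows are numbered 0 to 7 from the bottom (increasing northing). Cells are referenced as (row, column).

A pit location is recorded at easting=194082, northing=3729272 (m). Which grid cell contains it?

(5, 1)

Column index: ⌊(194082 − 189867) / 2992⌋ = ⌊1.409⌋ = 1
Row offset from origin: ⌊(3729272 − 3715924) / 2333⌋ = ⌊5.721⌋ = 5 → row 5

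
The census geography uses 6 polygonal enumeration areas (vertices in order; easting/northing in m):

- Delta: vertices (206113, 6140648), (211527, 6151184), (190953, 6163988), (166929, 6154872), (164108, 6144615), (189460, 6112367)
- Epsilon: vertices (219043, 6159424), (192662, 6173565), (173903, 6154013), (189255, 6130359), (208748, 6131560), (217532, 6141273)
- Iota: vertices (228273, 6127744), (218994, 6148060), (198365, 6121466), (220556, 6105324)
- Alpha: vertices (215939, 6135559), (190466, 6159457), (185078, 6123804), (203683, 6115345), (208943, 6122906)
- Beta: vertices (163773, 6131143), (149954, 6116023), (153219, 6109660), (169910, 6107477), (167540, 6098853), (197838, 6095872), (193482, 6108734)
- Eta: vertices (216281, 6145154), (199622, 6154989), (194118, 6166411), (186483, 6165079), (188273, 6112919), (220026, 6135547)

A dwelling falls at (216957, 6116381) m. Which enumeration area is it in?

Cast a ray rightward from (216957, 6116381). For each polygon, the edges (by vertex number in listed order) whose endpoints lie on opposite sides of northing = 6116381, where each meets that height, and whether that is right or left of the point:
Delta: 5–6 at easting≈186304.4 (left), 6–1 at easting≈191823.6 (left) → 0 crossings.
Epsilon: no edge straddles that height → 0 crossings.
Iota: 3–4 at easting≈205355.5 (left), 4–1 at easting≈224361.8 (right) → 1 crossing.
Alpha: 3–4 at easting≈201404.4 (left), 4–5 at easting≈204403.7 (left) → 0 crossings.
Beta: 1–2 at easting≈150281.2 (left), 7–1 at easting≈183343.9 (left) → 0 crossings.
Eta: 4–5 at easting≈188154.2 (left), 5–6 at easting≈193131.1 (left) → 0 crossings.
Only Iota has an odd count, so the point is inside Iota.

Iota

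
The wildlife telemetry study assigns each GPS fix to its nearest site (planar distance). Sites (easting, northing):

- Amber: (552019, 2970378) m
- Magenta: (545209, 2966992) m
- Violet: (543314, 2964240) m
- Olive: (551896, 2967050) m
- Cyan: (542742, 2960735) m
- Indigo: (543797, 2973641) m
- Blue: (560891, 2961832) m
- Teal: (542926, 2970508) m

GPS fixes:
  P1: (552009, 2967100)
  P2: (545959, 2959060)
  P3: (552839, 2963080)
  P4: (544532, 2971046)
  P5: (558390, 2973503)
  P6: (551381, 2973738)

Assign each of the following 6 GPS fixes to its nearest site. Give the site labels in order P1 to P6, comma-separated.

P1 → Olive (d²=15269.00)
P2 → Cyan (d²=13154714.00)
P3 → Olive (d²=16650149.00)
P4 → Teal (d²=2868680.00)
P5 → Amber (d²=50355266.00)
P6 → Amber (d²=11696644.00)

Olive, Cyan, Olive, Teal, Amber, Amber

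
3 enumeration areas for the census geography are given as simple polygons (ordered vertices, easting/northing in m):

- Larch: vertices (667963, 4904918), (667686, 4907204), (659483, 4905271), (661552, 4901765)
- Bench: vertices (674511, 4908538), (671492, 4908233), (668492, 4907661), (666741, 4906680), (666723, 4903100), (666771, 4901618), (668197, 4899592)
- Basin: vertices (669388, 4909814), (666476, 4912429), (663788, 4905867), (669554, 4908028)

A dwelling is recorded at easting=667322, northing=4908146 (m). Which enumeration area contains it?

Basin

Cast a ray rightward from (667322, 4908146). For each polygon, the edges (by vertex number in listed order) whose endpoints lie on opposite sides of northing = 4908146, where each meets that height, and whether that is right or left of the point:
Larch: no edge straddles that height → 0 crossings.
Bench: 2–3 at easting≈671035.7 (right), 7–1 at easting≈674234.3 (right) → 2 crossings.
Basin: 2–3 at easting≈664721.5 (left), 4–1 at easting≈669543.0 (right) → 1 crossing.
Only Basin has an odd count, so the point is inside Basin.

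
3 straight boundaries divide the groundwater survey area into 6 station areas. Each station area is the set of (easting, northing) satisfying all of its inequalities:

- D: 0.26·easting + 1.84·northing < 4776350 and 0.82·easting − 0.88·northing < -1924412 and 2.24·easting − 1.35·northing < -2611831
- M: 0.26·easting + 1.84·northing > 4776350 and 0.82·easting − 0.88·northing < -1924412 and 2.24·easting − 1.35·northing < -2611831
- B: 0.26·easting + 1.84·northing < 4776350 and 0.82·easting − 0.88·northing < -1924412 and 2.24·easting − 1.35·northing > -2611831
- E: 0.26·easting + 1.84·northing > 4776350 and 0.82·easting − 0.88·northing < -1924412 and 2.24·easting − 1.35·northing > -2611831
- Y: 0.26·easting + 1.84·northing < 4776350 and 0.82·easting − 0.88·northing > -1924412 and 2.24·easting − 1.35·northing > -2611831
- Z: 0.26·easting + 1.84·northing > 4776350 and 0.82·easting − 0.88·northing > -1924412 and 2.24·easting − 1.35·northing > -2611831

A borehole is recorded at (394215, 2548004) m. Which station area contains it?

Z

0.26·394215 + 1.84·2548004 = 4790823.260, which is > 4776350
0.82·394215 − 0.88·2548004 = -1918987.220, which is > -1924412
2.24·394215 − 1.35·2548004 = -2556763.800, which is > -2611831
This sign pattern matches Z.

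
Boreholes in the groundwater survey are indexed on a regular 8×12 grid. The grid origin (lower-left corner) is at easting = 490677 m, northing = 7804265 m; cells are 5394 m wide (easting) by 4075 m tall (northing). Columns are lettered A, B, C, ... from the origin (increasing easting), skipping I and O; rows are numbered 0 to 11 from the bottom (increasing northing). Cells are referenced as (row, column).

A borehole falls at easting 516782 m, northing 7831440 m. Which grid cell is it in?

(6, E)

Column index: ⌊(516782 − 490677) / 5394⌋ = ⌊4.840⌋ = 4 → column E
Row offset from origin: ⌊(7831440 − 7804265) / 4075⌋ = ⌊6.669⌋ = 6 → row 6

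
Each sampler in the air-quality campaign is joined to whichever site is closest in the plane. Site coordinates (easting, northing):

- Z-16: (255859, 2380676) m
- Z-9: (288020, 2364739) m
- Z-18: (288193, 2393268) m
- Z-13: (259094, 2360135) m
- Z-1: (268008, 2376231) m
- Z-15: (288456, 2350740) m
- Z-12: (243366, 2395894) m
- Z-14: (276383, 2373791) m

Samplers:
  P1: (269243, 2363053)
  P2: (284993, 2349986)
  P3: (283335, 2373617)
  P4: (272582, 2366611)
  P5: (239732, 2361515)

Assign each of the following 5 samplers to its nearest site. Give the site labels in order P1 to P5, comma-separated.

P1 → Z-13 (d²=111516925.00)
P2 → Z-15 (d²=12560885.00)
P3 → Z-14 (d²=48360580.00)
P4 → Z-14 (d²=66000001.00)
P5 → Z-13 (d²=376791444.00)

Z-13, Z-15, Z-14, Z-14, Z-13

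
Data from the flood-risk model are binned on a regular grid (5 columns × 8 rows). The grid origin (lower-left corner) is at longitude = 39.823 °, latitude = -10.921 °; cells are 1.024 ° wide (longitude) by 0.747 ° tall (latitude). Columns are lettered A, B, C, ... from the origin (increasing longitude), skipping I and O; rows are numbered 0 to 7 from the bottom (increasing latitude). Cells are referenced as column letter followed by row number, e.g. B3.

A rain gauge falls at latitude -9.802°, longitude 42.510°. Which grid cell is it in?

C1

Column index: ⌊(42.510 − 39.823) / 1.024⌋ = ⌊2.624⌋ = 2 → column C
Row offset from origin: ⌊(-9.802 − -10.921) / 0.747⌋ = ⌊1.498⌋ = 1 → row 1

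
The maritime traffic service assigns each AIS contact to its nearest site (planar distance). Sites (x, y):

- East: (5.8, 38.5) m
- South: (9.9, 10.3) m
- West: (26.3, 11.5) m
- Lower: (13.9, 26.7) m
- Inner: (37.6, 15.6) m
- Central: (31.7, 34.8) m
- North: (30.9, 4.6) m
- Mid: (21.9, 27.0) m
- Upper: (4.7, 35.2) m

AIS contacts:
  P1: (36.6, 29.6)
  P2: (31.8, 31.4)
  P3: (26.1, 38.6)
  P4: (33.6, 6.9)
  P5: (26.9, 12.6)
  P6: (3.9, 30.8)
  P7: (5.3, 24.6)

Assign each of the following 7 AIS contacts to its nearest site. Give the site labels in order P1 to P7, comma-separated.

P1 → Central (d²=51.05)
P2 → Central (d²=11.57)
P3 → Central (d²=45.80)
P4 → North (d²=12.58)
P5 → West (d²=1.57)
P6 → Upper (d²=20.00)
P7 → Lower (d²=78.37)

Central, Central, Central, North, West, Upper, Lower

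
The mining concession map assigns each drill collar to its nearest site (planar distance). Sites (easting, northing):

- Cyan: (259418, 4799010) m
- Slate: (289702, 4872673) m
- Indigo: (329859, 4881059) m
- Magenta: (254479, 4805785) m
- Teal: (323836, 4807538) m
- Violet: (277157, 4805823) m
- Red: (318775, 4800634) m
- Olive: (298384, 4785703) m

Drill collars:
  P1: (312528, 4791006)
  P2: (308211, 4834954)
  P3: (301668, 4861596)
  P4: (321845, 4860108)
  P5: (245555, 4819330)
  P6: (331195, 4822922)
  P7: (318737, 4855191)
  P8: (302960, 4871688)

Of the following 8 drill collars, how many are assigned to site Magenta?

P1 → Red
P2 → Teal
P3 → Slate
P4 → Indigo
P5 → Magenta
P6 → Teal
P7 → Indigo
P8 → Slate
1 of the 8 goes to Magenta.

1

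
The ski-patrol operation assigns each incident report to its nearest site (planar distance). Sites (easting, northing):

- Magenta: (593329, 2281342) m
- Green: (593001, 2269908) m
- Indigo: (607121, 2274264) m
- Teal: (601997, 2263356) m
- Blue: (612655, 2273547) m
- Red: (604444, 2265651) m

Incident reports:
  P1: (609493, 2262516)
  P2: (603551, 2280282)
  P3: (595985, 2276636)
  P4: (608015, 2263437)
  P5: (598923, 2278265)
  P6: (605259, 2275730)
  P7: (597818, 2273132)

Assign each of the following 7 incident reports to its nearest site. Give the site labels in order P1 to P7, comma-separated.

Red, Indigo, Magenta, Red, Magenta, Indigo, Green

P1 → Red (d²=35320626.00)
P2 → Indigo (d²=48961224.00)
P3 → Magenta (d²=29200772.00)
P4 → Red (d²=17653837.00)
P5 → Magenta (d²=40760765.00)
P6 → Indigo (d²=5616200.00)
P7 → Green (d²=33597665.00)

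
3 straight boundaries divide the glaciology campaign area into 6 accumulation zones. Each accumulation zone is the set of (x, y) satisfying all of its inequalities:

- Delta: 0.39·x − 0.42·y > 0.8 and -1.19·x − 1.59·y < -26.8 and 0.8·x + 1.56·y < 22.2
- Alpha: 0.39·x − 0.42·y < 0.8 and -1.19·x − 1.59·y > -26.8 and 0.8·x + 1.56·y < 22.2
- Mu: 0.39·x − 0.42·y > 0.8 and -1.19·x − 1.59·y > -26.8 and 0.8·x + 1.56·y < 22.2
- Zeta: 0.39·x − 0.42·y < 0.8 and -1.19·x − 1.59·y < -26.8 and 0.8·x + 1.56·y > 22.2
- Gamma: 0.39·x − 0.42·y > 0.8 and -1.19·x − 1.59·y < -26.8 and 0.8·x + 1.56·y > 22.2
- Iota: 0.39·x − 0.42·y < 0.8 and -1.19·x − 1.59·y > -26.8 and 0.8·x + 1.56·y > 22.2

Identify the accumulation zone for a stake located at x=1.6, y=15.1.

0.39·1.6 − 0.42·15.1 = -5.718, which is < 0.8
-1.19·1.6 − 1.59·15.1 = -25.913, which is > -26.8
0.8·1.6 + 1.56·15.1 = 24.836, which is > 22.2
This sign pattern matches Iota.

Iota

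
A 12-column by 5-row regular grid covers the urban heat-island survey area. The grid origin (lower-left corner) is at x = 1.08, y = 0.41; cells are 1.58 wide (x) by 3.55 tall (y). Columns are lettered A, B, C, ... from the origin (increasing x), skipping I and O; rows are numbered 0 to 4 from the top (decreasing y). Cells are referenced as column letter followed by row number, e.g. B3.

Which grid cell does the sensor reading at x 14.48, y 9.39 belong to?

Column index: ⌊(14.48 − 1.08) / 1.58⌋ = ⌊8.481⌋ = 8 → column J
Row offset from origin: ⌊(9.39 − 0.41) / 3.55⌋ = ⌊2.530⌋ = 2 → row 2 (counted from top)

J2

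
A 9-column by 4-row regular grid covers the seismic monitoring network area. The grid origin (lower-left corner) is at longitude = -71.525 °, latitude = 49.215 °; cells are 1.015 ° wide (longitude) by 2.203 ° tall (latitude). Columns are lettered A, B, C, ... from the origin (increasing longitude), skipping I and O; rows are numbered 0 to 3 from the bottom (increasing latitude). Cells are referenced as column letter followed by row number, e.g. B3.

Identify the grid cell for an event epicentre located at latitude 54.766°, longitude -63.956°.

Column index: ⌊(-63.956 − -71.525) / 1.015⌋ = ⌊7.457⌋ = 7 → column H
Row offset from origin: ⌊(54.766 − 49.215) / 2.203⌋ = ⌊2.520⌋ = 2 → row 2

H2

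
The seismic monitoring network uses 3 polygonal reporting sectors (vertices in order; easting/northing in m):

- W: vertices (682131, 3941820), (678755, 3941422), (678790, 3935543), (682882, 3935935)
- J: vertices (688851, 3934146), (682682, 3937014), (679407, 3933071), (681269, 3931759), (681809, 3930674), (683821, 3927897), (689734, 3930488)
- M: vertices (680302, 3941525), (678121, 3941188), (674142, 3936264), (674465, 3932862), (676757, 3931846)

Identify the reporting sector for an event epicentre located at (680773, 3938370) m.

Cast a ray rightward from (680773, 3938370). For each polygon, the edges (by vertex number in listed order) whose endpoints lie on opposite sides of northing = 3938370, where each meets that height, and whether that is right or left of the point:
W: 2–3 at easting≈678773.2 (left), 4–1 at easting≈682571.3 (right) → 1 crossing.
J: no edge straddles that height → 0 crossings.
M: 2–3 at easting≈675843.8 (left), 5–1 at easting≈679146.5 (left) → 0 crossings.
Only W has an odd count, so the point is inside W.

W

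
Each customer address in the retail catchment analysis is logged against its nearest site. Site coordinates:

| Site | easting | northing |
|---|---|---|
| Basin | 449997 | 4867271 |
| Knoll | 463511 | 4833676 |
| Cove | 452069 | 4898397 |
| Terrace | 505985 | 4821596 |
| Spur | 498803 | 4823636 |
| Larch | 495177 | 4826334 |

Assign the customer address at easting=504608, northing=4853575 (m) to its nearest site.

Larch

Squared distances to each site:
Basin: 3169941737.000; Knoll: 2084933610.000; Cove: 4769358205.000; Terrace: 1024552570.000; Spur: 930041746.000; Larch: 831015842.000.
Minimum at Larch.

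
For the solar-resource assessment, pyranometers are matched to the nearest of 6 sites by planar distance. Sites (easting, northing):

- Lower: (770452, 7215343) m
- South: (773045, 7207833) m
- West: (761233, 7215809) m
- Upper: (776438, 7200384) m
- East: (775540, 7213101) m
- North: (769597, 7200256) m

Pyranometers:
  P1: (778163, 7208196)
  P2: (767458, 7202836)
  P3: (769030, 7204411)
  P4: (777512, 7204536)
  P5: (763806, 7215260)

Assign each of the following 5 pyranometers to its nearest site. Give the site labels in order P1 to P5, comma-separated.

South, North, North, Upper, West

P1 → South (d²=26325693.00)
P2 → North (d²=11231721.00)
P3 → North (d²=17585514.00)
P4 → Upper (d²=18392580.00)
P5 → West (d²=6921730.00)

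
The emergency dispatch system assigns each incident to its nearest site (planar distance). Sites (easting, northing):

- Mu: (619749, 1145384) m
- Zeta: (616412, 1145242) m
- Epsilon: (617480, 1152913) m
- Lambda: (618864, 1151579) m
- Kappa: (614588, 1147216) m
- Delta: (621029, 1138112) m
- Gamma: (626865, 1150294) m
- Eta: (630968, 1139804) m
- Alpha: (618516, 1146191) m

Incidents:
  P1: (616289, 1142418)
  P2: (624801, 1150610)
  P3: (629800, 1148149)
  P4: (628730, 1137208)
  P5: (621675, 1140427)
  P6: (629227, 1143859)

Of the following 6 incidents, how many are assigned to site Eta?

P1 → Zeta
P2 → Gamma
P3 → Gamma
P4 → Eta
P5 → Delta
P6 → Eta
2 of the 6 go to Eta.

2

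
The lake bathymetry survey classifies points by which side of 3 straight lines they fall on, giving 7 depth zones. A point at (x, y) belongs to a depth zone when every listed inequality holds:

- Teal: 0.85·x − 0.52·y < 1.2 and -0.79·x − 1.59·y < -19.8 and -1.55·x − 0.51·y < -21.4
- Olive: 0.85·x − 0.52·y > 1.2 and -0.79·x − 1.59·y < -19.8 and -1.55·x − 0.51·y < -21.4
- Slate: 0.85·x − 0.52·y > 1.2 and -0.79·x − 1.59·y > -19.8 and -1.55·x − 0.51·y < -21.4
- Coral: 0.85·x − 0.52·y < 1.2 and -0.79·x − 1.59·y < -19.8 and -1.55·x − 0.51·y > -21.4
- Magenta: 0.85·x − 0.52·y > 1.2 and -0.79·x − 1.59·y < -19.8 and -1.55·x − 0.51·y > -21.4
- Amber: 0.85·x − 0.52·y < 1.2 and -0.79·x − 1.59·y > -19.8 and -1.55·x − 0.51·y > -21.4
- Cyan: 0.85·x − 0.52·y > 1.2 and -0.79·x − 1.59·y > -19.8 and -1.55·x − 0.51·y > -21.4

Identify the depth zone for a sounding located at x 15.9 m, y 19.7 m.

Olive

0.85·15.9 − 0.52·19.7 = 3.271, which is > 1.2
-0.79·15.9 − 1.59·19.7 = -43.884, which is < -19.8
-1.55·15.9 − 0.51·19.7 = -34.692, which is < -21.4
This sign pattern matches Olive.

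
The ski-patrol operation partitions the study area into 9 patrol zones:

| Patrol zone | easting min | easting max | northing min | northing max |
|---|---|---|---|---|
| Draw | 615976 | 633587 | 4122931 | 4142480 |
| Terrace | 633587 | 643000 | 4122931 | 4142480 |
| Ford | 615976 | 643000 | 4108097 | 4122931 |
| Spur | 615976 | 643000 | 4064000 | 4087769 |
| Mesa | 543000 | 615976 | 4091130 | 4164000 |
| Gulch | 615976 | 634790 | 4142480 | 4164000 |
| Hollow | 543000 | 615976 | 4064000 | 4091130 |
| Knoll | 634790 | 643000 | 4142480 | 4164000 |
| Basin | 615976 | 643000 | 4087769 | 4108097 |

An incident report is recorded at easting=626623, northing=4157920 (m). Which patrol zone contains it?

The point has easting = 626623 and northing = 4157920.
Only Gulch satisfies 615976 ≤ easting ≤ 634790 and 4142480 ≤ northing ≤ 4164000.

Gulch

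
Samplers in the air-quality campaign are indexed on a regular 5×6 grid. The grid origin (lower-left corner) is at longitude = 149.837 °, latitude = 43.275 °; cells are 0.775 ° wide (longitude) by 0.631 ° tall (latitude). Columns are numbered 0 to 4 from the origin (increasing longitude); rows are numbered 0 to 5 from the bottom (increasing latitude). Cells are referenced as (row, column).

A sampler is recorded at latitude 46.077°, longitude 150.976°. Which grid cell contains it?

(4, 1)

Column index: ⌊(150.976 − 149.837) / 0.775⌋ = ⌊1.470⌋ = 1
Row offset from origin: ⌊(46.077 − 43.275) / 0.631⌋ = ⌊4.441⌋ = 4 → row 4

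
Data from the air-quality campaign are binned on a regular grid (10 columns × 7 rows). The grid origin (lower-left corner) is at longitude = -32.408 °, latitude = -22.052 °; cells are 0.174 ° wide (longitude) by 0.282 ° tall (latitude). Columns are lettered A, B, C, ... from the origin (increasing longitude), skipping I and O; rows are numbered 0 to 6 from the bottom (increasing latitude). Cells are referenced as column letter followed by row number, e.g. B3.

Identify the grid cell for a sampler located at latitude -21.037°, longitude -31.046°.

H3

Column index: ⌊(-31.046 − -32.408) / 0.174⌋ = ⌊7.828⌋ = 7 → column H
Row offset from origin: ⌊(-21.037 − -22.052) / 0.282⌋ = ⌊3.599⌋ = 3 → row 3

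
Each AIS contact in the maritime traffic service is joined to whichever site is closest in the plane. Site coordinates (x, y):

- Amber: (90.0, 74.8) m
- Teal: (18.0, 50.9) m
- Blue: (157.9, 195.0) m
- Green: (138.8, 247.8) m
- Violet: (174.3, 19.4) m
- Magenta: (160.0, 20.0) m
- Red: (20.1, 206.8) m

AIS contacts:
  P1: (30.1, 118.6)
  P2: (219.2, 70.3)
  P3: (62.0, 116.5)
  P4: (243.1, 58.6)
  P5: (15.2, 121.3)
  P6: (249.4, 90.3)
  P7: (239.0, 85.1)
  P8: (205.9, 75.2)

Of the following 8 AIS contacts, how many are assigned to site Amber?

P1 → Teal
P2 → Violet
P3 → Amber
P4 → Violet
P5 → Teal
P6 → Violet
P7 → Violet
P8 → Violet
1 of the 8 goes to Amber.

1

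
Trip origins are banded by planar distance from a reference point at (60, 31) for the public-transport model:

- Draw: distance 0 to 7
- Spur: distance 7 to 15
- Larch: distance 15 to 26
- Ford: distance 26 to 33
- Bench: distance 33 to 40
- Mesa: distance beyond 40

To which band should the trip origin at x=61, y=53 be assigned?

Distance = √((61−60)² + (53−31)²) = √(1.000 + 484.000) = 22.023.
15 ≤ 22.023 < 26 → Larch.

Larch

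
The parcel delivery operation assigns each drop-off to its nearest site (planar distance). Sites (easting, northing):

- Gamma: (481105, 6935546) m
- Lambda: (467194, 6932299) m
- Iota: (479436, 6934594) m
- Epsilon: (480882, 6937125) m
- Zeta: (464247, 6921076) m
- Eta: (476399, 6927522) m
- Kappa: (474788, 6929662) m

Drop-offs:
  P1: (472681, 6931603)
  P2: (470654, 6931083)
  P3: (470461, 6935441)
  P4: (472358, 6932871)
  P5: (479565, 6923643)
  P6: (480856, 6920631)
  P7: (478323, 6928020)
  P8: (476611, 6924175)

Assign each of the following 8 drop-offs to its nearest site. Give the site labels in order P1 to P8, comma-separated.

P1 → Kappa (d²=8206930.00)
P2 → Lambda (d²=13450256.00)
P3 → Lambda (d²=20545453.00)
P4 → Kappa (d²=16202581.00)
P5 → Eta (d²=25070197.00)
P6 → Eta (d²=67350730.00)
P7 → Eta (d²=3949780.00)
P8 → Eta (d²=11247353.00)

Kappa, Lambda, Lambda, Kappa, Eta, Eta, Eta, Eta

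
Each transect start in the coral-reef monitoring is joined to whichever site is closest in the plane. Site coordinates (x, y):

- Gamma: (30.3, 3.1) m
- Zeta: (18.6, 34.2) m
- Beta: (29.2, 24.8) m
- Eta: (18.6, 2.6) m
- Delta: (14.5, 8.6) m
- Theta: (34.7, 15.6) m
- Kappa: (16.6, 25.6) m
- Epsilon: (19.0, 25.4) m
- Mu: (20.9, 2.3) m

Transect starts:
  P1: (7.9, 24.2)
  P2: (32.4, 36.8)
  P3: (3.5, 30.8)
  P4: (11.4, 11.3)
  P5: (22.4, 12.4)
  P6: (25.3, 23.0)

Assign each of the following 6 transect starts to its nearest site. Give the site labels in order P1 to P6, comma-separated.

P1 → Kappa (d²=77.65)
P2 → Beta (d²=154.24)
P3 → Kappa (d²=198.65)
P4 → Delta (d²=16.90)
P5 → Delta (d²=76.85)
P6 → Beta (d²=18.45)

Kappa, Beta, Kappa, Delta, Delta, Beta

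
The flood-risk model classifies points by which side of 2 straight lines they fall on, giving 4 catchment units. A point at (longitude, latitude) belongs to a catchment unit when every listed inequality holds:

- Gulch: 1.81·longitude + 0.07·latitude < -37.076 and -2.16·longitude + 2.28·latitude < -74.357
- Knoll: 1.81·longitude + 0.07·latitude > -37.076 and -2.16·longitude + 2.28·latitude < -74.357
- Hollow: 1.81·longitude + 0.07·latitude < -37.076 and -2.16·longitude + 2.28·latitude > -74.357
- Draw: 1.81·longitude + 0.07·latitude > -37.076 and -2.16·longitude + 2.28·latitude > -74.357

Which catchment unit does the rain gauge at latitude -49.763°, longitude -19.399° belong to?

1.81·-19.399 + 0.07·-49.763 = -38.596, which is < -37.076
-2.16·-19.399 + 2.28·-49.763 = -71.558, which is > -74.357
This sign pattern matches Hollow.

Hollow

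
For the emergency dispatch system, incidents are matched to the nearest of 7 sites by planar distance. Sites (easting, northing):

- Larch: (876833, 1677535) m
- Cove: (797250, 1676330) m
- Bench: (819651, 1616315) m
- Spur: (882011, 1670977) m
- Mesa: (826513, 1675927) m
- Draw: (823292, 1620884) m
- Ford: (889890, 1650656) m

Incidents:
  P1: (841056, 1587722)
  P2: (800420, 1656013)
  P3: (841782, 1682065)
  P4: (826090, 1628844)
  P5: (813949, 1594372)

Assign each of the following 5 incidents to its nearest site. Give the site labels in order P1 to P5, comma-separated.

P1 → Bench (d²=1275733674.00)
P2 → Cove (d²=422829389.00)
P3 → Mesa (d²=270817405.00)
P4 → Draw (d²=71190404.00)
P5 → Bench (d²=514008053.00)

Bench, Cove, Mesa, Draw, Bench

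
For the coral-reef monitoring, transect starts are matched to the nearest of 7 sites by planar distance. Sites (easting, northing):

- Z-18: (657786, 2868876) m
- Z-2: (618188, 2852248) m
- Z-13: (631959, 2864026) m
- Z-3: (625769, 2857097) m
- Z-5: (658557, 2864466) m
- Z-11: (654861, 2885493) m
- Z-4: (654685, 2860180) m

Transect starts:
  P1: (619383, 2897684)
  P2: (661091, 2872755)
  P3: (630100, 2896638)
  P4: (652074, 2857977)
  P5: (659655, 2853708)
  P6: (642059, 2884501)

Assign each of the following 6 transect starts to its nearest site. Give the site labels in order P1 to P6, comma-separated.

Z-13, Z-18, Z-11, Z-4, Z-4, Z-11

P1 → Z-13 (d²=1291016740.00)
P2 → Z-18 (d²=25969666.00)
P3 → Z-11 (d²=737318146.00)
P4 → Z-4 (d²=11670530.00)
P5 → Z-4 (d²=66587684.00)
P6 → Z-11 (d²=164875268.00)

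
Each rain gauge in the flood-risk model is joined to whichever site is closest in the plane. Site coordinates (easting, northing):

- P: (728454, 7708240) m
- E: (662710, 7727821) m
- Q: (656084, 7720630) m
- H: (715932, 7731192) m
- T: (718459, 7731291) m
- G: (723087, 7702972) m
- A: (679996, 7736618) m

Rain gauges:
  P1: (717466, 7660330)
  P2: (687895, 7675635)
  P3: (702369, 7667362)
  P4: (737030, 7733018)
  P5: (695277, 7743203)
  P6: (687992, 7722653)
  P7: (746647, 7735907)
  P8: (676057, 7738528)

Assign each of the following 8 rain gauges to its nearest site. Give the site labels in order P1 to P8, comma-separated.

P1 → G (d²=1849935805.00)
P2 → G (d²=1985788433.00)
P3 → G (d²=1697307624.00)
P4 → T (d²=347864570.00)
P5 → A (d²=276871186.00)
P6 → A (d²=258957241.00)
P7 → T (d²=815870800.00)
P8 → A (d²=19163821.00)

G, G, G, T, A, A, T, A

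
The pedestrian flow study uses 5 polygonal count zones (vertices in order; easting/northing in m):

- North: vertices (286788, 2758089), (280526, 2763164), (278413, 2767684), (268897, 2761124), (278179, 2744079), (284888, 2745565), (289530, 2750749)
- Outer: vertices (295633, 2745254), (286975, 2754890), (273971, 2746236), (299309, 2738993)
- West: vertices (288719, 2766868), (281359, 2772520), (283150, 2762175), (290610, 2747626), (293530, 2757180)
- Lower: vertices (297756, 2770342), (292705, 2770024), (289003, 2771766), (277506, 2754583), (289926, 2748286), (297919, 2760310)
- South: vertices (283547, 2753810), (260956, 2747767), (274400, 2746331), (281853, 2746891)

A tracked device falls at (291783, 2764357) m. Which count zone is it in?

Lower

Cast a ray rightward from (291783, 2764357). For each polygon, the edges (by vertex number in listed order) whose endpoints lie on opposite sides of northing = 2764357, where each meets that height, and whether that is right or left of the point:
North: 2–3 at easting≈279968.3 (left), 3–4 at easting≈273586.8 (left) → 0 crossings.
Outer: no edge straddles that height → 0 crossings.
West: 2–3 at easting≈282772.2 (left), 5–1 at easting≈289965.9 (left) → 0 crossings.
Lower: 3–4 at easting≈284045.7 (left), 6–1 at easting≈297853.2 (right) → 1 crossing.
South: no edge straddles that height → 0 crossings.
Only Lower has an odd count, so the point is inside Lower.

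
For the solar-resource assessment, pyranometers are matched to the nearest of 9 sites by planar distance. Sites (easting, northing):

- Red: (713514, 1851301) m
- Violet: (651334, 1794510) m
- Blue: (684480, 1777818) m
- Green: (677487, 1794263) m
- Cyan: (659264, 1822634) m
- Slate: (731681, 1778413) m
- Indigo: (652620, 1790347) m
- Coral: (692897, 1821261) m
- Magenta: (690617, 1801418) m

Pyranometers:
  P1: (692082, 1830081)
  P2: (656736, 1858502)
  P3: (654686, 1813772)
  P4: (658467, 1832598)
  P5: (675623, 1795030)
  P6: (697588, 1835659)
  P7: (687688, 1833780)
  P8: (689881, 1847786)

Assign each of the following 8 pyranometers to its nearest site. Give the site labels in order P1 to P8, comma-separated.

P1 → Coral (d²=78456625.00)
P2 → Cyan (d²=1292904208.00)
P3 → Cyan (d²=99493128.00)
P4 → Cyan (d²=99916505.00)
P5 → Green (d²=4062785.00)
P6 → Coral (d²=229307885.00)
P7 → Coral (d²=183859042.00)
P8 → Red (d²=570873914.00)

Coral, Cyan, Cyan, Cyan, Green, Coral, Coral, Red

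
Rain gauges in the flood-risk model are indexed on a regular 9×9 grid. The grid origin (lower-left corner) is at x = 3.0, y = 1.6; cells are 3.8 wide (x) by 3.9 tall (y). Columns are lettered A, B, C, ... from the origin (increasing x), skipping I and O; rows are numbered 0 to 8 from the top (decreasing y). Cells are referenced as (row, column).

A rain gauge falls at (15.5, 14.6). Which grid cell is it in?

(5, D)

Column index: ⌊(15.5 − 3.0) / 3.8⌋ = ⌊3.289⌋ = 3 → column D
Row offset from origin: ⌊(14.6 − 1.6) / 3.9⌋ = ⌊3.333⌋ = 3 → row 5 (counted from top)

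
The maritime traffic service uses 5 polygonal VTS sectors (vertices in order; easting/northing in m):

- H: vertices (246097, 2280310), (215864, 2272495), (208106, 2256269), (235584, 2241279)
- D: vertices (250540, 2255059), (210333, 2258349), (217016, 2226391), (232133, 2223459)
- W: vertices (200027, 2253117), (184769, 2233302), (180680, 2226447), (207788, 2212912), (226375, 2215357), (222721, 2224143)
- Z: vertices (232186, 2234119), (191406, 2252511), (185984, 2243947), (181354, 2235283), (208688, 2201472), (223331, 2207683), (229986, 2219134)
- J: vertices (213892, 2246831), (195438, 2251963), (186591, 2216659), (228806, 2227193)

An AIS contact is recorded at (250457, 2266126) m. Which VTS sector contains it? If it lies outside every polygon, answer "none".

Cast a ray rightward from (250457, 2266126). For each polygon, the edges (by vertex number in listed order) whose endpoints lie on opposite sides of northing = 2266126, where each meets that height, and whether that is right or left of the point:
H: 2–3 at easting≈212818.8 (left), 4–1 at easting≈242276.5 (left) → 0 crossings.
D: no edge straddles that height → 0 crossings.
W: no edge straddles that height → 0 crossings.
Z: no edge straddles that height → 0 crossings.
J: no edge straddles that height → 0 crossings.
All counts are even, so the point lies outside every listed polygon.

none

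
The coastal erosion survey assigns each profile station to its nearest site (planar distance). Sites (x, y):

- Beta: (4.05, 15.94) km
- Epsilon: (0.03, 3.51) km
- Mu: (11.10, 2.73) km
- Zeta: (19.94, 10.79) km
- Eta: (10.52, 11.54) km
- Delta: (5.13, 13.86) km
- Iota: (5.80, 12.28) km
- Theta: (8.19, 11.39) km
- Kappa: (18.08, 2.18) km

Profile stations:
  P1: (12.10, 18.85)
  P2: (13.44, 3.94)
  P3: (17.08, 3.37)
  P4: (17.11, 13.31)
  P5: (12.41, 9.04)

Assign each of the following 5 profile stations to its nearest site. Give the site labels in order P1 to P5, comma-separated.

P1 → Eta (d²=55.93)
P2 → Mu (d²=6.94)
P3 → Kappa (d²=2.42)
P4 → Zeta (d²=14.36)
P5 → Eta (d²=9.82)

Eta, Mu, Kappa, Zeta, Eta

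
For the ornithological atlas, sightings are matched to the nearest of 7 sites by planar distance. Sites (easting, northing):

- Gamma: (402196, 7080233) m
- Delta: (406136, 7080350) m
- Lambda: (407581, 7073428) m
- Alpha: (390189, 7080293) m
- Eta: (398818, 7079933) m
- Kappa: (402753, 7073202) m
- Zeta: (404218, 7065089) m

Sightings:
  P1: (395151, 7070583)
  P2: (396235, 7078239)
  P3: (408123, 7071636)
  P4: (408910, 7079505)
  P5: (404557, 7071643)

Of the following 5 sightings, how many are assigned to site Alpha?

P1 → Kappa
P2 → Eta
P3 → Lambda
P4 → Delta
P5 → Kappa
0 of the 5 go to Alpha.

0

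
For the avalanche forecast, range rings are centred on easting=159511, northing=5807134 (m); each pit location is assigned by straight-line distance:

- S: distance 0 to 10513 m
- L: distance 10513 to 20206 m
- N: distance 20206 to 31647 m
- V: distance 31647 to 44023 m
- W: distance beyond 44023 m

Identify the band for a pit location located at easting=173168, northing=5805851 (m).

Distance = √((173168−159511)² + (5805851−5807134)²) = √(186513649.000 + 1646089.000) = 13717.133 m.
10513 ≤ 13717.133 < 20206 → L.

L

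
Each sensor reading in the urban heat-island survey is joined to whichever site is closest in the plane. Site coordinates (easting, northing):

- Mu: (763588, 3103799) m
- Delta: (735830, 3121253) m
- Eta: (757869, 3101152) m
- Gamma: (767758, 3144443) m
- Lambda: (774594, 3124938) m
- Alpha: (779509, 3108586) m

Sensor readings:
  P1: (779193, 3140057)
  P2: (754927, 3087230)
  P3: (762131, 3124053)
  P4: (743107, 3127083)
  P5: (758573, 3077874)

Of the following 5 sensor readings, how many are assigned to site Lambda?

1

P1 → Gamma
P2 → Eta
P3 → Lambda
P4 → Delta
P5 → Eta
1 of the 5 goes to Lambda.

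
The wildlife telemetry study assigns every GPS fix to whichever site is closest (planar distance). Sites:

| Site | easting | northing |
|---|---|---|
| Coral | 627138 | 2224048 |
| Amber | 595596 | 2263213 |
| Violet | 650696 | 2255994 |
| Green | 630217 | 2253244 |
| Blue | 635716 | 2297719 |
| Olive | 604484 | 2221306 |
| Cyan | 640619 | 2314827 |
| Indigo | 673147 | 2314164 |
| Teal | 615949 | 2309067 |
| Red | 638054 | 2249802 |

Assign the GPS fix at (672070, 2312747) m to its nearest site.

Squared distances to each site:
Coral: 9886397225.000; Amber: 8301889832.000; Violet: 3677750885.000; Green: 5292280618.000; Blue: 1547454100.000; Olive: 12929323877.000; Cyan: 993491801.000; Indigo: 3167818.000; Teal: 3163109041.000; Red: 5119161281.000.
Minimum at Indigo.

Indigo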